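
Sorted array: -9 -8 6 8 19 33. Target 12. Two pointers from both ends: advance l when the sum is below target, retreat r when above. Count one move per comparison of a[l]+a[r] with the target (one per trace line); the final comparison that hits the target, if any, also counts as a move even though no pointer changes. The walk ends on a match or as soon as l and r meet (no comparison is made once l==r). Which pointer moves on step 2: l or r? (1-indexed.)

l

[1,6] -9+33=24 >12 → r--
[1,5] -9+19=10 <12 → l++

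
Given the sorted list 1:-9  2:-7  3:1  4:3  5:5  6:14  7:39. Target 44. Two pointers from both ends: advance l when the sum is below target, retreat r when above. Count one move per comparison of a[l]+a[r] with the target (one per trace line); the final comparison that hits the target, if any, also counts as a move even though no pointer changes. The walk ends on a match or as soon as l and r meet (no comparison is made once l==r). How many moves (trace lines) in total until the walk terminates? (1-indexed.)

5 moves

l=1 r=7: -9+39=30 <44, l++
l=2 r=7: -7+39=32 <44, l++
l=3 r=7: 1+39=40 <44, l++
l=4 r=7: 3+39=42 <44, l++
l=5 r=7: 5+39=44, found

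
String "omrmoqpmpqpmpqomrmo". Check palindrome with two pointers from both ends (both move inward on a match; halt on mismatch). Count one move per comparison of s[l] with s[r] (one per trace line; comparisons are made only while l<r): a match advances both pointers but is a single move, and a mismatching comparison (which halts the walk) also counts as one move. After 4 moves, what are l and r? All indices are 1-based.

l=5, r=15

[1,19] 'o'=='o' → l++,r--
[2,18] 'm'=='m' → l++,r--
[3,17] 'r'=='r' → l++,r--
[4,16] 'm'=='m' → l++,r--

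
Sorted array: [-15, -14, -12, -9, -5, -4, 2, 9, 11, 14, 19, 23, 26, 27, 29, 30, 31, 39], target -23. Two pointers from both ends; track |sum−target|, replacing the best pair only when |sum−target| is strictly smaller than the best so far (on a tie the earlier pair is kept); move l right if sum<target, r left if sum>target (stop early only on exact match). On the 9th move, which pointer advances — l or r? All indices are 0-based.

r

[0,17] -15+39=24 d=47 * → r--
[0,16] -15+31=16 d=39 * → r--
[0,15] -15+30=15 d=38 * → r--
[0,14] -15+29=14 d=37 * → r--
[0,13] -15+27=12 d=35 * → r--
[0,12] -15+26=11 d=34 * → r--
[0,11] -15+23=8 d=31 * → r--
[0,10] -15+19=4 d=27 * → r--
[0,9] -15+14=-1 d=22 * → r--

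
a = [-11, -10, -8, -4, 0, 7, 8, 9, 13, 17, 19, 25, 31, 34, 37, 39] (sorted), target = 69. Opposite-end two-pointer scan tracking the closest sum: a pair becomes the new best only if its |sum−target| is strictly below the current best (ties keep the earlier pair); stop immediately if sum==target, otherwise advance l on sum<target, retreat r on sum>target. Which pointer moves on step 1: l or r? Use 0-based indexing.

l=0 r=15: -11+39=28 d=41 *, l++

l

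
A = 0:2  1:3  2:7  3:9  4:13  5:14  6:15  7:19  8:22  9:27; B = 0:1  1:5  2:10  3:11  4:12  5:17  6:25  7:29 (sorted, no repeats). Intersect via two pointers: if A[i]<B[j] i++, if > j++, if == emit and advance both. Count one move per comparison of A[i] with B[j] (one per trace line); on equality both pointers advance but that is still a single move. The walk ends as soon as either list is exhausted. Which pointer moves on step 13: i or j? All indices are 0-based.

j

[i=0,j=0] 2>1 → j++
[i=0,j=1] 2<5 → i++
[i=1,j=1] 3<5 → i++
[i=2,j=1] 7>5 → j++
[i=2,j=2] 7<10 → i++
[i=3,j=2] 9<10 → i++
[i=4,j=2] 13>10 → j++
[i=4,j=3] 13>11 → j++
[i=4,j=4] 13>12 → j++
[i=4,j=5] 13<17 → i++
[i=5,j=5] 14<17 → i++
[i=6,j=5] 15<17 → i++
[i=7,j=5] 19>17 → j++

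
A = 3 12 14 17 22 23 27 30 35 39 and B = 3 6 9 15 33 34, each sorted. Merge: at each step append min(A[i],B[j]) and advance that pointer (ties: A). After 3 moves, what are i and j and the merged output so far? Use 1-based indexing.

i=2, j=3, merged so far=[3, 3, 6]

[i=1,j=1] A[i]=3<=B[j]=3 take 3 → i++
[i=2,j=1] A[i]=12>B[j]=3 take 3 → j++
[i=2,j=2] A[i]=12>B[j]=6 take 6 → j++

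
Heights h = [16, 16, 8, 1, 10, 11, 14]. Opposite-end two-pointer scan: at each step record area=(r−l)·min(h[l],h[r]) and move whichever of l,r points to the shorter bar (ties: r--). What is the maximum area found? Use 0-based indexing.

max area = 84

[0,6] min(16,14)*6=84 best=84 * → r--
[0,5] min(16,11)*5=55 best=84 → r--
[0,4] min(16,10)*4=40 best=84 → r--
[0,3] min(16,1)*3=3 best=84 → r--
[0,2] min(16,8)*2=16 best=84 → r--
[0,1] min(16,16)*1=16 best=84 → r--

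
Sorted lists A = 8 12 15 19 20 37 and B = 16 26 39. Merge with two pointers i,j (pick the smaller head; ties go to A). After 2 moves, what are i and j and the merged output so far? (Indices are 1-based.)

i=3, j=1, merged so far=[8, 12]

i=1 j=1: A[i]=8<=B[j]=16 take 8, i++
i=2 j=1: A[i]=12<=B[j]=16 take 12, i++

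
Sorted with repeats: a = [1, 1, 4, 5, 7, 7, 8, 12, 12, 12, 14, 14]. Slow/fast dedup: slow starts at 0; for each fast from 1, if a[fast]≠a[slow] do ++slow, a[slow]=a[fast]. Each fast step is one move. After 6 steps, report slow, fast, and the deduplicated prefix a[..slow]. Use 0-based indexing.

slow=0 fast=1: a[fast]=1=a[slow] dup, fast++
slow=0 fast=2: a[fast]=4≠a[slow]=1 write a[1]=4, slow++,fast++
slow=1 fast=3: a[fast]=5≠a[slow]=4 write a[2]=5, slow++,fast++
slow=2 fast=4: a[fast]=7≠a[slow]=5 write a[3]=7, slow++,fast++
slow=3 fast=5: a[fast]=7=a[slow] dup, fast++
slow=3 fast=6: a[fast]=8≠a[slow]=7 write a[4]=8, slow++,fast++

slow=4, fast=7, prefix=[1, 4, 5, 7, 8]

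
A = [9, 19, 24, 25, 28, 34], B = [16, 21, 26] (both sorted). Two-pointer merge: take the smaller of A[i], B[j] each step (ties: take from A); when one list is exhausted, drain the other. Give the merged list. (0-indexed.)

[9, 16, 19, 21, 24, 25, 26, 28, 34]

i=0 j=0: A[i]=9<=B[j]=16 take 9, i++
i=1 j=0: A[i]=19>B[j]=16 take 16, j++
i=1 j=1: A[i]=19<=B[j]=21 take 19, i++
i=2 j=1: A[i]=24>B[j]=21 take 21, j++
i=2 j=2: A[i]=24<=B[j]=26 take 24, i++
i=3 j=2: A[i]=25<=B[j]=26 take 25, i++
i=4 j=2: A[i]=28>B[j]=26 take 26, j++
i=4 j=3: B done, take A[i]=28, i++
i=5 j=3: B done, take A[i]=34, i++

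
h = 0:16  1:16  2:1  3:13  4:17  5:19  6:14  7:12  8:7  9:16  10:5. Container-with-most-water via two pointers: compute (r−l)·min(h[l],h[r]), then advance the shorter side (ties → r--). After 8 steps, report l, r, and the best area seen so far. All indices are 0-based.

l=3, r=5, best area=144

[0,10] min(16,5)*10=50 best=50 * → r--
[0,9] min(16,16)*9=144 best=144 * → r--
[0,8] min(16,7)*8=56 best=144 → r--
[0,7] min(16,12)*7=84 best=144 → r--
[0,6] min(16,14)*6=84 best=144 → r--
[0,5] min(16,19)*5=80 best=144 → l++
[1,5] min(16,19)*4=64 best=144 → l++
[2,5] min(1,19)*3=3 best=144 → l++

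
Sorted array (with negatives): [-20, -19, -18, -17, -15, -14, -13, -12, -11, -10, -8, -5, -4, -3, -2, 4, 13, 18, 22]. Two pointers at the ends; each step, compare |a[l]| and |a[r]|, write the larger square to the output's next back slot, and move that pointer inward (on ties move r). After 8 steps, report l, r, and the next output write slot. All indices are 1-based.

l=7, r=17, next write slot=11

l=1 r=19: |-20|<=|22| out[19]=484, r--
l=1 r=18: |-20|>|18| out[18]=400, l++
l=2 r=18: |-19|>|18| out[17]=361, l++
l=3 r=18: |-18|<=|18| out[16]=324, r--
l=3 r=17: |-18|>|13| out[15]=324, l++
l=4 r=17: |-17|>|13| out[14]=289, l++
l=5 r=17: |-15|>|13| out[13]=225, l++
l=6 r=17: |-14|>|13| out[12]=196, l++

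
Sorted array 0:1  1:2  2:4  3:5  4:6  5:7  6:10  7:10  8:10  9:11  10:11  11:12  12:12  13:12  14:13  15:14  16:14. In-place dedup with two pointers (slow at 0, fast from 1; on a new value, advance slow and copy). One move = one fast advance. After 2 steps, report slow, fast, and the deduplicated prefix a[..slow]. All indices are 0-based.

slow=2, fast=3, prefix=[1, 2, 4]

(s=0,f=1) a[fast]=2≠a[slow]=1 write a[1]=2 → slow++,fast++
(s=1,f=2) a[fast]=4≠a[slow]=2 write a[2]=4 → slow++,fast++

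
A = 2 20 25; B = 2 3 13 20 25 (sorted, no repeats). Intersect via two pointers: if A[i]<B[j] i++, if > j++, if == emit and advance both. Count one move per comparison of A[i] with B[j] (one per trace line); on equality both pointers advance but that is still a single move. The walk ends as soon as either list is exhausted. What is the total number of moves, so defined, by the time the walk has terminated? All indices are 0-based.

5 moves

[i=0,j=0] 2==2 emit → i++,j++
[i=1,j=1] 20>3 → j++
[i=1,j=2] 20>13 → j++
[i=1,j=3] 20==20 emit → i++,j++
[i=2,j=4] 25==25 emit → i++,j++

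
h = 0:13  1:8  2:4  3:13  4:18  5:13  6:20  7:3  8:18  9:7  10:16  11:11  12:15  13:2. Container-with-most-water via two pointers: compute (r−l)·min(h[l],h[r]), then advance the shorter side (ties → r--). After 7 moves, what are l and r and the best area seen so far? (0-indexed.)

[0,13] min(13,2)*13=26 best=26 * → r--
[0,12] min(13,15)*12=156 best=156 * → l++
[1,12] min(8,15)*11=88 best=156 → l++
[2,12] min(4,15)*10=40 best=156 → l++
[3,12] min(13,15)*9=117 best=156 → l++
[4,12] min(18,15)*8=120 best=156 → r--
[4,11] min(18,11)*7=77 best=156 → r--

l=4, r=10, best area=156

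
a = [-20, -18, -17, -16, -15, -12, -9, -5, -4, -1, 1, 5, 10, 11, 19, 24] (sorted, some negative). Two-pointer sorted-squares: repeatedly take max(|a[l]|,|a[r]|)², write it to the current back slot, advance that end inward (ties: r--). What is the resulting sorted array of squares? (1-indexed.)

[1, 1, 16, 25, 25, 81, 100, 121, 144, 225, 256, 289, 324, 361, 400, 576]

[1,16] |-20|<=|24| out[16]=576 → r--
[1,15] |-20|>|19| out[15]=400 → l++
[2,15] |-18|<=|19| out[14]=361 → r--
[2,14] |-18|>|11| out[13]=324 → l++
[3,14] |-17|>|11| out[12]=289 → l++
[4,14] |-16|>|11| out[11]=256 → l++
[5,14] |-15|>|11| out[10]=225 → l++
[6,14] |-12|>|11| out[9]=144 → l++
[7,14] |-9|<=|11| out[8]=121 → r--
[7,13] |-9|<=|10| out[7]=100 → r--
[7,12] |-9|>|5| out[6]=81 → l++
[8,12] |-5|<=|5| out[5]=25 → r--
[8,11] |-5|>|1| out[4]=25 → l++
[9,11] |-4|>|1| out[3]=16 → l++
[10,11] |-1|<=|1| out[2]=1 → r--
[10,10] |-1|<=|-1| out[1]=1 → r--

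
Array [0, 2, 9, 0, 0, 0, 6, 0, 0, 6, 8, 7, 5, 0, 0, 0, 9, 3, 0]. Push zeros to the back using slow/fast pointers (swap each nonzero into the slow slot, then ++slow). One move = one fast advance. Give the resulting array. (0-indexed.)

[2, 9, 6, 6, 8, 7, 5, 9, 3, 0, 0, 0, 0, 0, 0, 0, 0, 0, 0]

(s=0,f=0) a[fast]=0 → fast++
(s=0,f=1) a[fast]=2≠0 swap→a[0]=2 → slow++,fast++
(s=1,f=2) a[fast]=9≠0 swap→a[1]=9 → slow++,fast++
(s=2,f=3) a[fast]=0 → fast++
(s=2,f=4) a[fast]=0 → fast++
(s=2,f=5) a[fast]=0 → fast++
(s=2,f=6) a[fast]=6≠0 swap→a[2]=6 → slow++,fast++
(s=3,f=7) a[fast]=0 → fast++
(s=3,f=8) a[fast]=0 → fast++
(s=3,f=9) a[fast]=6≠0 swap→a[3]=6 → slow++,fast++
(s=4,f=10) a[fast]=8≠0 swap→a[4]=8 → slow++,fast++
(s=5,f=11) a[fast]=7≠0 swap→a[5]=7 → slow++,fast++
(s=6,f=12) a[fast]=5≠0 swap→a[6]=5 → slow++,fast++
(s=7,f=13) a[fast]=0 → fast++
(s=7,f=14) a[fast]=0 → fast++
(s=7,f=15) a[fast]=0 → fast++
(s=7,f=16) a[fast]=9≠0 swap→a[7]=9 → slow++,fast++
(s=8,f=17) a[fast]=3≠0 swap→a[8]=3 → slow++,fast++
(s=9,f=18) a[fast]=0 → fast++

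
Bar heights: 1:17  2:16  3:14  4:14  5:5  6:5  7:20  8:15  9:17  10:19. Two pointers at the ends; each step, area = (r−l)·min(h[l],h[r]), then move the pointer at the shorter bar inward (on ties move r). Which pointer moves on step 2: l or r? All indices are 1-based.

[1,10] min(17,19)*9=153 best=153 * → l++
[2,10] min(16,19)*8=128 best=153 → l++

l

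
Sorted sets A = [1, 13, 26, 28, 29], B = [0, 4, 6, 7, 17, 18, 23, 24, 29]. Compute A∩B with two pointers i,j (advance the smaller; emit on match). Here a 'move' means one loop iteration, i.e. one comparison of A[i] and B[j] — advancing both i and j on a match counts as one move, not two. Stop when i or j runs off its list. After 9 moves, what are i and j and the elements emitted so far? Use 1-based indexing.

i=1 j=1: 1>0, j++
i=1 j=2: 1<4, i++
i=2 j=2: 13>4, j++
i=2 j=3: 13>6, j++
i=2 j=4: 13>7, j++
i=2 j=5: 13<17, i++
i=3 j=5: 26>17, j++
i=3 j=6: 26>18, j++
i=3 j=7: 26>23, j++

i=3, j=8, emitted=[]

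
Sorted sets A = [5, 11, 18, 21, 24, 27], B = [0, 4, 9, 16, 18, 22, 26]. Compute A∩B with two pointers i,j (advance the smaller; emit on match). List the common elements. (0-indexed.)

intersection = [18]

[i=0,j=0] 5>0 → j++
[i=0,j=1] 5>4 → j++
[i=0,j=2] 5<9 → i++
[i=1,j=2] 11>9 → j++
[i=1,j=3] 11<16 → i++
[i=2,j=3] 18>16 → j++
[i=2,j=4] 18==18 emit → i++,j++
[i=3,j=5] 21<22 → i++
[i=4,j=5] 24>22 → j++
[i=4,j=6] 24<26 → i++
[i=5,j=6] 27>26 → j++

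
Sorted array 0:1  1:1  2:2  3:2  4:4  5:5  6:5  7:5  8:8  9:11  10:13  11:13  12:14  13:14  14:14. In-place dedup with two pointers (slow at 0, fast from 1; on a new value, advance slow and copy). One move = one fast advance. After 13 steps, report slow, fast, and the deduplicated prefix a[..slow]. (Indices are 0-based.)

slow=7, fast=14, prefix=[1, 2, 4, 5, 8, 11, 13, 14]

(s=0,f=1) a[fast]=1=a[slow] dup → fast++
(s=0,f=2) a[fast]=2≠a[slow]=1 write a[1]=2 → slow++,fast++
(s=1,f=3) a[fast]=2=a[slow] dup → fast++
(s=1,f=4) a[fast]=4≠a[slow]=2 write a[2]=4 → slow++,fast++
(s=2,f=5) a[fast]=5≠a[slow]=4 write a[3]=5 → slow++,fast++
(s=3,f=6) a[fast]=5=a[slow] dup → fast++
(s=3,f=7) a[fast]=5=a[slow] dup → fast++
(s=3,f=8) a[fast]=8≠a[slow]=5 write a[4]=8 → slow++,fast++
(s=4,f=9) a[fast]=11≠a[slow]=8 write a[5]=11 → slow++,fast++
(s=5,f=10) a[fast]=13≠a[slow]=11 write a[6]=13 → slow++,fast++
(s=6,f=11) a[fast]=13=a[slow] dup → fast++
(s=6,f=12) a[fast]=14≠a[slow]=13 write a[7]=14 → slow++,fast++
(s=7,f=13) a[fast]=14=a[slow] dup → fast++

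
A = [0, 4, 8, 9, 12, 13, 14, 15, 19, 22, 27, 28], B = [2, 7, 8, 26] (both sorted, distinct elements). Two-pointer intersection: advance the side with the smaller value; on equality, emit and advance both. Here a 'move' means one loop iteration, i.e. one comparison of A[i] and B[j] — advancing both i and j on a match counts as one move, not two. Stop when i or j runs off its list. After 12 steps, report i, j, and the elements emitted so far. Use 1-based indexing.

i=1 j=1: 0<2, i++
i=2 j=1: 4>2, j++
i=2 j=2: 4<7, i++
i=3 j=2: 8>7, j++
i=3 j=3: 8==8 emit, i++,j++
i=4 j=4: 9<26, i++
i=5 j=4: 12<26, i++
i=6 j=4: 13<26, i++
i=7 j=4: 14<26, i++
i=8 j=4: 15<26, i++
i=9 j=4: 19<26, i++
i=10 j=4: 22<26, i++

i=11, j=4, emitted=[8]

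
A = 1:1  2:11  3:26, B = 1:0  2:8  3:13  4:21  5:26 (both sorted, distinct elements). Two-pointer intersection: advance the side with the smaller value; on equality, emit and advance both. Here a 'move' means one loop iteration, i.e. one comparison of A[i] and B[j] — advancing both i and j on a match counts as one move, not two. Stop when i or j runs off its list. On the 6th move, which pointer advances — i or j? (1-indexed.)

j

i=1 j=1: 1>0, j++
i=1 j=2: 1<8, i++
i=2 j=2: 11>8, j++
i=2 j=3: 11<13, i++
i=3 j=3: 26>13, j++
i=3 j=4: 26>21, j++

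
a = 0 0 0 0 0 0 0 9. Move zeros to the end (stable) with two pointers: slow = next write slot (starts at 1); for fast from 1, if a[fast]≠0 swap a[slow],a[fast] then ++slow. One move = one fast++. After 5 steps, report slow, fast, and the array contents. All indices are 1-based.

slow=1 fast=1: a[fast]=0, fast++
slow=1 fast=2: a[fast]=0, fast++
slow=1 fast=3: a[fast]=0, fast++
slow=1 fast=4: a[fast]=0, fast++
slow=1 fast=5: a[fast]=0, fast++

slow=1, fast=6, a=[0, 0, 0, 0, 0, 0, 0, 9]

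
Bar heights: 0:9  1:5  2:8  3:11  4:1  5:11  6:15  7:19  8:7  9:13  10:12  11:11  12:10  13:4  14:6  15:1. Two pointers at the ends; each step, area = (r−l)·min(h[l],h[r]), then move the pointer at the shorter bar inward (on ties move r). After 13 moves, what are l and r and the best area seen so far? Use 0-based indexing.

[0,15] min(9,1)*15=15 best=15 * → r--
[0,14] min(9,6)*14=84 best=84 * → r--
[0,13] min(9,4)*13=52 best=84 → r--
[0,12] min(9,10)*12=108 best=108 * → l++
[1,12] min(5,10)*11=55 best=108 → l++
[2,12] min(8,10)*10=80 best=108 → l++
[3,12] min(11,10)*9=90 best=108 → r--
[3,11] min(11,11)*8=88 best=108 → r--
[3,10] min(11,12)*7=77 best=108 → l++
[4,10] min(1,12)*6=6 best=108 → l++
[5,10] min(11,12)*5=55 best=108 → l++
[6,10] min(15,12)*4=48 best=108 → r--
[6,9] min(15,13)*3=39 best=108 → r--

l=6, r=8, best area=108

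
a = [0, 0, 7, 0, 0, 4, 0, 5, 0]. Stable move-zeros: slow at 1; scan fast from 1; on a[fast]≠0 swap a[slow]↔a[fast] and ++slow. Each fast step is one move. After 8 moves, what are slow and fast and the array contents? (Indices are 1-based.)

(s=1,f=1) a[fast]=0 → fast++
(s=1,f=2) a[fast]=0 → fast++
(s=1,f=3) a[fast]=7≠0 swap→a[1]=7 → slow++,fast++
(s=2,f=4) a[fast]=0 → fast++
(s=2,f=5) a[fast]=0 → fast++
(s=2,f=6) a[fast]=4≠0 swap→a[2]=4 → slow++,fast++
(s=3,f=7) a[fast]=0 → fast++
(s=3,f=8) a[fast]=5≠0 swap→a[3]=5 → slow++,fast++

slow=4, fast=9, a=[7, 4, 5, 0, 0, 0, 0, 0, 0]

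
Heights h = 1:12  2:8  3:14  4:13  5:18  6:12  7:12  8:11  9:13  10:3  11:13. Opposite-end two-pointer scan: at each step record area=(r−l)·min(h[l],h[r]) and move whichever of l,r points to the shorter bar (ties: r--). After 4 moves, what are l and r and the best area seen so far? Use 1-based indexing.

[1,11] min(12,13)*10=120 best=120 * → l++
[2,11] min(8,13)*9=72 best=120 → l++
[3,11] min(14,13)*8=104 best=120 → r--
[3,10] min(14,3)*7=21 best=120 → r--

l=3, r=9, best area=120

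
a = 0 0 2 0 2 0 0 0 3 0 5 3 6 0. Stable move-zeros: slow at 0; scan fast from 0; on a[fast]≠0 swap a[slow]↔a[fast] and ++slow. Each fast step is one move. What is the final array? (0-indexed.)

[2, 2, 3, 5, 3, 6, 0, 0, 0, 0, 0, 0, 0, 0]

(s=0,f=0) a[fast]=0 → fast++
(s=0,f=1) a[fast]=0 → fast++
(s=0,f=2) a[fast]=2≠0 swap→a[0]=2 → slow++,fast++
(s=1,f=3) a[fast]=0 → fast++
(s=1,f=4) a[fast]=2≠0 swap→a[1]=2 → slow++,fast++
(s=2,f=5) a[fast]=0 → fast++
(s=2,f=6) a[fast]=0 → fast++
(s=2,f=7) a[fast]=0 → fast++
(s=2,f=8) a[fast]=3≠0 swap→a[2]=3 → slow++,fast++
(s=3,f=9) a[fast]=0 → fast++
(s=3,f=10) a[fast]=5≠0 swap→a[3]=5 → slow++,fast++
(s=4,f=11) a[fast]=3≠0 swap→a[4]=3 → slow++,fast++
(s=5,f=12) a[fast]=6≠0 swap→a[5]=6 → slow++,fast++
(s=6,f=13) a[fast]=0 → fast++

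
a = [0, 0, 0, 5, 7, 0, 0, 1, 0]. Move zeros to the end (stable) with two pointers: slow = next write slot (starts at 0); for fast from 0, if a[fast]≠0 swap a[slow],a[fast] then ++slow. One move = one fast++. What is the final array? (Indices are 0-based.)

slow=0 fast=0: a[fast]=0, fast++
slow=0 fast=1: a[fast]=0, fast++
slow=0 fast=2: a[fast]=0, fast++
slow=0 fast=3: a[fast]=5≠0 swap→a[0]=5, slow++,fast++
slow=1 fast=4: a[fast]=7≠0 swap→a[1]=7, slow++,fast++
slow=2 fast=5: a[fast]=0, fast++
slow=2 fast=6: a[fast]=0, fast++
slow=2 fast=7: a[fast]=1≠0 swap→a[2]=1, slow++,fast++
slow=3 fast=8: a[fast]=0, fast++

[5, 7, 1, 0, 0, 0, 0, 0, 0]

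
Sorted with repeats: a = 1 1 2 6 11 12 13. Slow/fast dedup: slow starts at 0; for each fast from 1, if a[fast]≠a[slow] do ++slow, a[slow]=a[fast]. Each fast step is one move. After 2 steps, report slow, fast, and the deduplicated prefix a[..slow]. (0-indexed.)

slow=1, fast=3, prefix=[1, 2]

slow=0 fast=1: a[fast]=1=a[slow] dup, fast++
slow=0 fast=2: a[fast]=2≠a[slow]=1 write a[1]=2, slow++,fast++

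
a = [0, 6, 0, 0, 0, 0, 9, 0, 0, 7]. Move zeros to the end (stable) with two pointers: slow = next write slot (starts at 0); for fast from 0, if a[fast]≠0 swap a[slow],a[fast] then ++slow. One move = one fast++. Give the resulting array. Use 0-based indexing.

(s=0,f=0) a[fast]=0 → fast++
(s=0,f=1) a[fast]=6≠0 swap→a[0]=6 → slow++,fast++
(s=1,f=2) a[fast]=0 → fast++
(s=1,f=3) a[fast]=0 → fast++
(s=1,f=4) a[fast]=0 → fast++
(s=1,f=5) a[fast]=0 → fast++
(s=1,f=6) a[fast]=9≠0 swap→a[1]=9 → slow++,fast++
(s=2,f=7) a[fast]=0 → fast++
(s=2,f=8) a[fast]=0 → fast++
(s=2,f=9) a[fast]=7≠0 swap→a[2]=7 → slow++,fast++

[6, 9, 7, 0, 0, 0, 0, 0, 0, 0]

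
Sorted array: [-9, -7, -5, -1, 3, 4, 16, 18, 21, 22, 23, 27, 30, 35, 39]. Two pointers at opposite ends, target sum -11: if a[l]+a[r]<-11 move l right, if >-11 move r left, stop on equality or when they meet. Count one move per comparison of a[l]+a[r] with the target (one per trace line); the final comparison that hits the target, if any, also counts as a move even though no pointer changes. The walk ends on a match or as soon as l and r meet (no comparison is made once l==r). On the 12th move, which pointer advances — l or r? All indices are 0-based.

r

[0,14] -9+39=30 >-11 → r--
[0,13] -9+35=26 >-11 → r--
[0,12] -9+30=21 >-11 → r--
[0,11] -9+27=18 >-11 → r--
[0,10] -9+23=14 >-11 → r--
[0,9] -9+22=13 >-11 → r--
[0,8] -9+21=12 >-11 → r--
[0,7] -9+18=9 >-11 → r--
[0,6] -9+16=7 >-11 → r--
[0,5] -9+4=-5 >-11 → r--
[0,4] -9+3=-6 >-11 → r--
[0,3] -9+-1=-10 >-11 → r--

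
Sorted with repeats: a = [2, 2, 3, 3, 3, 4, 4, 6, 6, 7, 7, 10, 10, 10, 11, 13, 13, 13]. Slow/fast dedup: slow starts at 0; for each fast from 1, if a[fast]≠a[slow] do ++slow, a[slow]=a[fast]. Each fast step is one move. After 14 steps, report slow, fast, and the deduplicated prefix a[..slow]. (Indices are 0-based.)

slow=0 fast=1: a[fast]=2=a[slow] dup, fast++
slow=0 fast=2: a[fast]=3≠a[slow]=2 write a[1]=3, slow++,fast++
slow=1 fast=3: a[fast]=3=a[slow] dup, fast++
slow=1 fast=4: a[fast]=3=a[slow] dup, fast++
slow=1 fast=5: a[fast]=4≠a[slow]=3 write a[2]=4, slow++,fast++
slow=2 fast=6: a[fast]=4=a[slow] dup, fast++
slow=2 fast=7: a[fast]=6≠a[slow]=4 write a[3]=6, slow++,fast++
slow=3 fast=8: a[fast]=6=a[slow] dup, fast++
slow=3 fast=9: a[fast]=7≠a[slow]=6 write a[4]=7, slow++,fast++
slow=4 fast=10: a[fast]=7=a[slow] dup, fast++
slow=4 fast=11: a[fast]=10≠a[slow]=7 write a[5]=10, slow++,fast++
slow=5 fast=12: a[fast]=10=a[slow] dup, fast++
slow=5 fast=13: a[fast]=10=a[slow] dup, fast++
slow=5 fast=14: a[fast]=11≠a[slow]=10 write a[6]=11, slow++,fast++

slow=6, fast=15, prefix=[2, 3, 4, 6, 7, 10, 11]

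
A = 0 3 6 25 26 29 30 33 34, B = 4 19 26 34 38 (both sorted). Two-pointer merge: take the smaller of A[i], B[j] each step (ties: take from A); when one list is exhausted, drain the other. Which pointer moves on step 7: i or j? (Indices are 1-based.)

i

i=1 j=1: A[i]=0<=B[j]=4 take 0, i++
i=2 j=1: A[i]=3<=B[j]=4 take 3, i++
i=3 j=1: A[i]=6>B[j]=4 take 4, j++
i=3 j=2: A[i]=6<=B[j]=19 take 6, i++
i=4 j=2: A[i]=25>B[j]=19 take 19, j++
i=4 j=3: A[i]=25<=B[j]=26 take 25, i++
i=5 j=3: A[i]=26<=B[j]=26 take 26, i++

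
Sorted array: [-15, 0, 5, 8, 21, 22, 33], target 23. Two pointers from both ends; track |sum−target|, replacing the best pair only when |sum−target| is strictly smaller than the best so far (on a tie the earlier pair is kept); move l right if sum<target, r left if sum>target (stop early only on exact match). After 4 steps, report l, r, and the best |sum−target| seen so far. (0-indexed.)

l=0 r=6: -15+33=18 d=5 *, l++
l=1 r=6: 0+33=33 d=10, r--
l=1 r=5: 0+22=22 d=1 *, l++
l=2 r=5: 5+22=27 d=4, r--

l=2, r=4, best |Δ|=1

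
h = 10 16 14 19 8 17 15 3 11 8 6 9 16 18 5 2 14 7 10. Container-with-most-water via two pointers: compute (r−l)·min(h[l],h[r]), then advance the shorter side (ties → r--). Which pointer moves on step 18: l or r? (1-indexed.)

[1,19] min(10,10)*18=180 best=180 * → r--
[1,18] min(10,7)*17=119 best=180 → r--
[1,17] min(10,14)*16=160 best=180 → l++
[2,17] min(16,14)*15=210 best=210 * → r--
[2,16] min(16,2)*14=28 best=210 → r--
[2,15] min(16,5)*13=65 best=210 → r--
[2,14] min(16,18)*12=192 best=210 → l++
[3,14] min(14,18)*11=154 best=210 → l++
[4,14] min(19,18)*10=180 best=210 → r--
[4,13] min(19,16)*9=144 best=210 → r--
[4,12] min(19,9)*8=72 best=210 → r--
[4,11] min(19,6)*7=42 best=210 → r--
[4,10] min(19,8)*6=48 best=210 → r--
[4,9] min(19,11)*5=55 best=210 → r--
[4,8] min(19,3)*4=12 best=210 → r--
[4,7] min(19,15)*3=45 best=210 → r--
[4,6] min(19,17)*2=34 best=210 → r--
[4,5] min(19,8)*1=8 best=210 → r--

r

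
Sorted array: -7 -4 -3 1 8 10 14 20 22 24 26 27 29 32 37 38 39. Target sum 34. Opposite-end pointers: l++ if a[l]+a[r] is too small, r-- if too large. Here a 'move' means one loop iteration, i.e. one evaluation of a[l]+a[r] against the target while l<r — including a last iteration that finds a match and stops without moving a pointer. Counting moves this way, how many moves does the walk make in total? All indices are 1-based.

[1,17] -7+39=32 <34 → l++
[2,17] -4+39=35 >34 → r--
[2,16] -4+38=34 → found

3 moves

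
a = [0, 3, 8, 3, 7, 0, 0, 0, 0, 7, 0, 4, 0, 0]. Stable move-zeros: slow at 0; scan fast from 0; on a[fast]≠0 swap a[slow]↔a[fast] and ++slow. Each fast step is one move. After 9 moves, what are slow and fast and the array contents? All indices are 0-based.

(s=0,f=0) a[fast]=0 → fast++
(s=0,f=1) a[fast]=3≠0 swap→a[0]=3 → slow++,fast++
(s=1,f=2) a[fast]=8≠0 swap→a[1]=8 → slow++,fast++
(s=2,f=3) a[fast]=3≠0 swap→a[2]=3 → slow++,fast++
(s=3,f=4) a[fast]=7≠0 swap→a[3]=7 → slow++,fast++
(s=4,f=5) a[fast]=0 → fast++
(s=4,f=6) a[fast]=0 → fast++
(s=4,f=7) a[fast]=0 → fast++
(s=4,f=8) a[fast]=0 → fast++

slow=4, fast=9, a=[3, 8, 3, 7, 0, 0, 0, 0, 0, 7, 0, 4, 0, 0]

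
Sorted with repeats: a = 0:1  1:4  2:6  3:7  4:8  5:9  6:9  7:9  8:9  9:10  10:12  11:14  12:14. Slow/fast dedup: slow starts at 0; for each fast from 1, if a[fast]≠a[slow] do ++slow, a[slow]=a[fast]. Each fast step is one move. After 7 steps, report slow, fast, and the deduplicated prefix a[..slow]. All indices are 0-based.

slow=0 fast=1: a[fast]=4≠a[slow]=1 write a[1]=4, slow++,fast++
slow=1 fast=2: a[fast]=6≠a[slow]=4 write a[2]=6, slow++,fast++
slow=2 fast=3: a[fast]=7≠a[slow]=6 write a[3]=7, slow++,fast++
slow=3 fast=4: a[fast]=8≠a[slow]=7 write a[4]=8, slow++,fast++
slow=4 fast=5: a[fast]=9≠a[slow]=8 write a[5]=9, slow++,fast++
slow=5 fast=6: a[fast]=9=a[slow] dup, fast++
slow=5 fast=7: a[fast]=9=a[slow] dup, fast++

slow=5, fast=8, prefix=[1, 4, 6, 7, 8, 9]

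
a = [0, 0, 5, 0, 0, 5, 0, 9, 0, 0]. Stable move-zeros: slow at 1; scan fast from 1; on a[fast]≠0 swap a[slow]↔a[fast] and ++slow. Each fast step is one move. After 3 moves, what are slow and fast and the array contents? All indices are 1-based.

slow=2, fast=4, a=[5, 0, 0, 0, 0, 5, 0, 9, 0, 0]

(s=1,f=1) a[fast]=0 → fast++
(s=1,f=2) a[fast]=0 → fast++
(s=1,f=3) a[fast]=5≠0 swap→a[1]=5 → slow++,fast++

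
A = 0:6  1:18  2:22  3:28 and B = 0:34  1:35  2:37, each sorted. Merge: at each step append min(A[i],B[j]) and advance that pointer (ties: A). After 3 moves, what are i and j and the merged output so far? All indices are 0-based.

i=0 j=0: A[i]=6<=B[j]=34 take 6, i++
i=1 j=0: A[i]=18<=B[j]=34 take 18, i++
i=2 j=0: A[i]=22<=B[j]=34 take 22, i++

i=3, j=0, merged so far=[6, 18, 22]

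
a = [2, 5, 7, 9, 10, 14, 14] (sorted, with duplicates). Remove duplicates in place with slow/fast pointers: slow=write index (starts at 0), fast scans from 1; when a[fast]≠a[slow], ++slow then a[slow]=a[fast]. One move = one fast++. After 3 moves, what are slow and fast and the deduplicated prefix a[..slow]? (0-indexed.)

slow=0 fast=1: a[fast]=5≠a[slow]=2 write a[1]=5, slow++,fast++
slow=1 fast=2: a[fast]=7≠a[slow]=5 write a[2]=7, slow++,fast++
slow=2 fast=3: a[fast]=9≠a[slow]=7 write a[3]=9, slow++,fast++

slow=3, fast=4, prefix=[2, 5, 7, 9]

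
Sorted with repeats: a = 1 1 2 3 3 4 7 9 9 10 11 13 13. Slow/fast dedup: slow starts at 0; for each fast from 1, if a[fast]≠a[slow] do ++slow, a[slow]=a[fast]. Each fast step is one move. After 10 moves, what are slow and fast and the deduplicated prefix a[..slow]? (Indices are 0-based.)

slow=7, fast=11, prefix=[1, 2, 3, 4, 7, 9, 10, 11]

(s=0,f=1) a[fast]=1=a[slow] dup → fast++
(s=0,f=2) a[fast]=2≠a[slow]=1 write a[1]=2 → slow++,fast++
(s=1,f=3) a[fast]=3≠a[slow]=2 write a[2]=3 → slow++,fast++
(s=2,f=4) a[fast]=3=a[slow] dup → fast++
(s=2,f=5) a[fast]=4≠a[slow]=3 write a[3]=4 → slow++,fast++
(s=3,f=6) a[fast]=7≠a[slow]=4 write a[4]=7 → slow++,fast++
(s=4,f=7) a[fast]=9≠a[slow]=7 write a[5]=9 → slow++,fast++
(s=5,f=8) a[fast]=9=a[slow] dup → fast++
(s=5,f=9) a[fast]=10≠a[slow]=9 write a[6]=10 → slow++,fast++
(s=6,f=10) a[fast]=11≠a[slow]=10 write a[7]=11 → slow++,fast++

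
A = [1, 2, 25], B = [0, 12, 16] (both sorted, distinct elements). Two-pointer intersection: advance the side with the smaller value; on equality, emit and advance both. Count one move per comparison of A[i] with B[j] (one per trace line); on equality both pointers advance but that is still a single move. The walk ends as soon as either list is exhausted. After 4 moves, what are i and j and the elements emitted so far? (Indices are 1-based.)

i=3, j=3, emitted=[]

[i=1,j=1] 1>0 → j++
[i=1,j=2] 1<12 → i++
[i=2,j=2] 2<12 → i++
[i=3,j=2] 25>12 → j++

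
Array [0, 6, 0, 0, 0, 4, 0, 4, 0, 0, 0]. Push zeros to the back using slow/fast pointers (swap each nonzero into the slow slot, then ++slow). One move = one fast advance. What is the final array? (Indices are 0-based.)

[6, 4, 4, 0, 0, 0, 0, 0, 0, 0, 0]

(s=0,f=0) a[fast]=0 → fast++
(s=0,f=1) a[fast]=6≠0 swap→a[0]=6 → slow++,fast++
(s=1,f=2) a[fast]=0 → fast++
(s=1,f=3) a[fast]=0 → fast++
(s=1,f=4) a[fast]=0 → fast++
(s=1,f=5) a[fast]=4≠0 swap→a[1]=4 → slow++,fast++
(s=2,f=6) a[fast]=0 → fast++
(s=2,f=7) a[fast]=4≠0 swap→a[2]=4 → slow++,fast++
(s=3,f=8) a[fast]=0 → fast++
(s=3,f=9) a[fast]=0 → fast++
(s=3,f=10) a[fast]=0 → fast++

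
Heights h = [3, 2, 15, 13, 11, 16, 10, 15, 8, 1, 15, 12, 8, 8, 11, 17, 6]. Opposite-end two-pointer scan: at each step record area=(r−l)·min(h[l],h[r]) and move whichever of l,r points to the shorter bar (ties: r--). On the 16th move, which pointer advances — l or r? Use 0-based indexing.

l

l=0 r=16: min(3,6)*16=48 best=48 *, l++
l=1 r=16: min(2,6)*15=30 best=48, l++
l=2 r=16: min(15,6)*14=84 best=84 *, r--
l=2 r=15: min(15,17)*13=195 best=195 *, l++
l=3 r=15: min(13,17)*12=156 best=195, l++
l=4 r=15: min(11,17)*11=121 best=195, l++
l=5 r=15: min(16,17)*10=160 best=195, l++
l=6 r=15: min(10,17)*9=90 best=195, l++
l=7 r=15: min(15,17)*8=120 best=195, l++
l=8 r=15: min(8,17)*7=56 best=195, l++
l=9 r=15: min(1,17)*6=6 best=195, l++
l=10 r=15: min(15,17)*5=75 best=195, l++
l=11 r=15: min(12,17)*4=48 best=195, l++
l=12 r=15: min(8,17)*3=24 best=195, l++
l=13 r=15: min(8,17)*2=16 best=195, l++
l=14 r=15: min(11,17)*1=11 best=195, l++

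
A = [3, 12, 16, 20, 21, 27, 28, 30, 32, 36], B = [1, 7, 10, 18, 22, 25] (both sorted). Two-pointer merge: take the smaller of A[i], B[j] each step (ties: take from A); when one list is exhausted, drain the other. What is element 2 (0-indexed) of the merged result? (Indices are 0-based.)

i=0 j=0: A[i]=3>B[j]=1 take 1, j++
i=0 j=1: A[i]=3<=B[j]=7 take 3, i++
i=1 j=1: A[i]=12>B[j]=7 take 7, j++
i=1 j=2: A[i]=12>B[j]=10 take 10, j++
i=1 j=3: A[i]=12<=B[j]=18 take 12, i++
i=2 j=3: A[i]=16<=B[j]=18 take 16, i++
i=3 j=3: A[i]=20>B[j]=18 take 18, j++
i=3 j=4: A[i]=20<=B[j]=22 take 20, i++
i=4 j=4: A[i]=21<=B[j]=22 take 21, i++
i=5 j=4: A[i]=27>B[j]=22 take 22, j++
i=5 j=5: A[i]=27>B[j]=25 take 25, j++
i=5 j=6: B done, take A[i]=27, i++
i=6 j=6: B done, take A[i]=28, i++
i=7 j=6: B done, take A[i]=30, i++
i=8 j=6: B done, take A[i]=32, i++
i=9 j=6: B done, take A[i]=36, i++

merged[2] = 7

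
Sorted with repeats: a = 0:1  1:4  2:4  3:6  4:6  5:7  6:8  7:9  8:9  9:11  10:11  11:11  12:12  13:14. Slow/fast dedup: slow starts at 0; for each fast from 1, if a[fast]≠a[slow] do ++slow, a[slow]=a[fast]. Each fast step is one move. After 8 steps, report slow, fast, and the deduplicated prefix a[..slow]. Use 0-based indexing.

slow=5, fast=9, prefix=[1, 4, 6, 7, 8, 9]

(s=0,f=1) a[fast]=4≠a[slow]=1 write a[1]=4 → slow++,fast++
(s=1,f=2) a[fast]=4=a[slow] dup → fast++
(s=1,f=3) a[fast]=6≠a[slow]=4 write a[2]=6 → slow++,fast++
(s=2,f=4) a[fast]=6=a[slow] dup → fast++
(s=2,f=5) a[fast]=7≠a[slow]=6 write a[3]=7 → slow++,fast++
(s=3,f=6) a[fast]=8≠a[slow]=7 write a[4]=8 → slow++,fast++
(s=4,f=7) a[fast]=9≠a[slow]=8 write a[5]=9 → slow++,fast++
(s=5,f=8) a[fast]=9=a[slow] dup → fast++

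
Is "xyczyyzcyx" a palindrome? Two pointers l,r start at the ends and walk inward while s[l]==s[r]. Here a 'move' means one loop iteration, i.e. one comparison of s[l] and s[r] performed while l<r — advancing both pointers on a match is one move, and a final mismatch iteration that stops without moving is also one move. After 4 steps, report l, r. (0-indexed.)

l=4, r=5

l=0 r=9: 'x'=='x', l++,r--
l=1 r=8: 'y'=='y', l++,r--
l=2 r=7: 'c'=='c', l++,r--
l=3 r=6: 'z'=='z', l++,r--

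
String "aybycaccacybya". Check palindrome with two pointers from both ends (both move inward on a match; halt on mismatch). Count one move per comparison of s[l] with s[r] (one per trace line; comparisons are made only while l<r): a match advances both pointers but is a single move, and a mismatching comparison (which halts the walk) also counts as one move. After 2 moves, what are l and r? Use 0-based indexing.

l=2, r=11

[0,13] 'a'=='a' → l++,r--
[1,12] 'y'=='y' → l++,r--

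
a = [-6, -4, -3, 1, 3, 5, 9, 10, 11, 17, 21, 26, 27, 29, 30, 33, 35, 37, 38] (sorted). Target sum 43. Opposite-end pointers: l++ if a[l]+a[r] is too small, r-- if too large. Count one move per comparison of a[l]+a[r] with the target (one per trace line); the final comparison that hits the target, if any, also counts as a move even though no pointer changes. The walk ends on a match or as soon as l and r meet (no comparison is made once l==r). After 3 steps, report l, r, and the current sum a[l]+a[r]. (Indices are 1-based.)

l=4, r=19, sum=39

l=1 r=19: -6+38=32 <43, l++
l=2 r=19: -4+38=34 <43, l++
l=3 r=19: -3+38=35 <43, l++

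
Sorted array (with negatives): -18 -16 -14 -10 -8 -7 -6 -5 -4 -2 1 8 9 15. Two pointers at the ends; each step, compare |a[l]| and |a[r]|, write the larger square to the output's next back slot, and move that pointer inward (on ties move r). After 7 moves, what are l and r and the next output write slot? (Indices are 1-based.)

l=1 r=14: |-18|>|15| out[14]=324, l++
l=2 r=14: |-16|>|15| out[13]=256, l++
l=3 r=14: |-14|<=|15| out[12]=225, r--
l=3 r=13: |-14|>|9| out[11]=196, l++
l=4 r=13: |-10|>|9| out[10]=100, l++
l=5 r=13: |-8|<=|9| out[9]=81, r--
l=5 r=12: |-8|<=|8| out[8]=64, r--

l=5, r=11, next write slot=7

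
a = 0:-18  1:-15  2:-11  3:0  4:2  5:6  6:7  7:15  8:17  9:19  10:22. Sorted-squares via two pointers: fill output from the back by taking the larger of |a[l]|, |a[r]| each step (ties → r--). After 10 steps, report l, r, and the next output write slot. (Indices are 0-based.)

l=3, r=3, next write slot=0

l=0 r=10: |-18|<=|22| out[10]=484, r--
l=0 r=9: |-18|<=|19| out[9]=361, r--
l=0 r=8: |-18|>|17| out[8]=324, l++
l=1 r=8: |-15|<=|17| out[7]=289, r--
l=1 r=7: |-15|<=|15| out[6]=225, r--
l=1 r=6: |-15|>|7| out[5]=225, l++
l=2 r=6: |-11|>|7| out[4]=121, l++
l=3 r=6: |0|<=|7| out[3]=49, r--
l=3 r=5: |0|<=|6| out[2]=36, r--
l=3 r=4: |0|<=|2| out[1]=4, r--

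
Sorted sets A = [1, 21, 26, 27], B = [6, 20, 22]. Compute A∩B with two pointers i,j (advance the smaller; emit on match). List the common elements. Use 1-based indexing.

[i=1,j=1] 1<6 → i++
[i=2,j=1] 21>6 → j++
[i=2,j=2] 21>20 → j++
[i=2,j=3] 21<22 → i++
[i=3,j=3] 26>22 → j++

intersection = []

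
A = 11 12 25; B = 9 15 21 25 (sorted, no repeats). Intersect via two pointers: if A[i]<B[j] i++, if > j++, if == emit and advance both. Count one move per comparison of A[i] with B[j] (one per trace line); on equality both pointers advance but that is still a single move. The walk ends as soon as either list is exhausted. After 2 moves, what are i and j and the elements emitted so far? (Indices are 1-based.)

i=1 j=1: 11>9, j++
i=1 j=2: 11<15, i++

i=2, j=2, emitted=[]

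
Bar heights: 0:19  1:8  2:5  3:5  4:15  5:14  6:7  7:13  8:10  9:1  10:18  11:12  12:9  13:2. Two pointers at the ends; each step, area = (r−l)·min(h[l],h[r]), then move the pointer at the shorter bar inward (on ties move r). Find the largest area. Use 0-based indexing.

max area = 180

l=0 r=13: min(19,2)*13=26 best=26 *, r--
l=0 r=12: min(19,9)*12=108 best=108 *, r--
l=0 r=11: min(19,12)*11=132 best=132 *, r--
l=0 r=10: min(19,18)*10=180 best=180 *, r--
l=0 r=9: min(19,1)*9=9 best=180, r--
l=0 r=8: min(19,10)*8=80 best=180, r--
l=0 r=7: min(19,13)*7=91 best=180, r--
l=0 r=6: min(19,7)*6=42 best=180, r--
l=0 r=5: min(19,14)*5=70 best=180, r--
l=0 r=4: min(19,15)*4=60 best=180, r--
l=0 r=3: min(19,5)*3=15 best=180, r--
l=0 r=2: min(19,5)*2=10 best=180, r--
l=0 r=1: min(19,8)*1=8 best=180, r--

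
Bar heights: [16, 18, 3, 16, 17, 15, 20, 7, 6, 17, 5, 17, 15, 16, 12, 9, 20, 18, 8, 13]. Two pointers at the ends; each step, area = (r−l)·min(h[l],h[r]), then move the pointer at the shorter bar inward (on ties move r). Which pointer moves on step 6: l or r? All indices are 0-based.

l

[0,19] min(16,13)*19=247 best=247 * → r--
[0,18] min(16,8)*18=144 best=247 → r--
[0,17] min(16,18)*17=272 best=272 * → l++
[1,17] min(18,18)*16=288 best=288 * → r--
[1,16] min(18,20)*15=270 best=288 → l++
[2,16] min(3,20)*14=42 best=288 → l++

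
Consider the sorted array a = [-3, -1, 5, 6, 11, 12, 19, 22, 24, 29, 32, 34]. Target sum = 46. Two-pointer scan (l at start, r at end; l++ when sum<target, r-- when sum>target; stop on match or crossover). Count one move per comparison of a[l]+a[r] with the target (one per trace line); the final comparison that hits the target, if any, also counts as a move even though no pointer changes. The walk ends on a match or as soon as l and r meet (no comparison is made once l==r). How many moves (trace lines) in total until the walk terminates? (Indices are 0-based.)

l=0 r=11: -3+34=31 <46, l++
l=1 r=11: -1+34=33 <46, l++
l=2 r=11: 5+34=39 <46, l++
l=3 r=11: 6+34=40 <46, l++
l=4 r=11: 11+34=45 <46, l++
l=5 r=11: 12+34=46, found

6 moves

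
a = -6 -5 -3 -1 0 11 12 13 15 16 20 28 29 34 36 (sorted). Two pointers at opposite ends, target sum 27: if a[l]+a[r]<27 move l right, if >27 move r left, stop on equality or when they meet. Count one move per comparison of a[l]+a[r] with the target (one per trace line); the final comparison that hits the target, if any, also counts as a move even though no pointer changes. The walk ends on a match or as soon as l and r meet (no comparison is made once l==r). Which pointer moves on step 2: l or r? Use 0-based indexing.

l=0 r=14: -6+36=30 >27, r--
l=0 r=13: -6+34=28 >27, r--

r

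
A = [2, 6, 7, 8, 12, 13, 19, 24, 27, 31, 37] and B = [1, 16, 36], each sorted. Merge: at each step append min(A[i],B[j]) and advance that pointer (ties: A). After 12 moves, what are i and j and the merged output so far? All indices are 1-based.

[i=1,j=1] A[i]=2>B[j]=1 take 1 → j++
[i=1,j=2] A[i]=2<=B[j]=16 take 2 → i++
[i=2,j=2] A[i]=6<=B[j]=16 take 6 → i++
[i=3,j=2] A[i]=7<=B[j]=16 take 7 → i++
[i=4,j=2] A[i]=8<=B[j]=16 take 8 → i++
[i=5,j=2] A[i]=12<=B[j]=16 take 12 → i++
[i=6,j=2] A[i]=13<=B[j]=16 take 13 → i++
[i=7,j=2] A[i]=19>B[j]=16 take 16 → j++
[i=7,j=3] A[i]=19<=B[j]=36 take 19 → i++
[i=8,j=3] A[i]=24<=B[j]=36 take 24 → i++
[i=9,j=3] A[i]=27<=B[j]=36 take 27 → i++
[i=10,j=3] A[i]=31<=B[j]=36 take 31 → i++

i=11, j=3, merged so far=[1, 2, 6, 7, 8, 12, 13, 16, 19, 24, 27, 31]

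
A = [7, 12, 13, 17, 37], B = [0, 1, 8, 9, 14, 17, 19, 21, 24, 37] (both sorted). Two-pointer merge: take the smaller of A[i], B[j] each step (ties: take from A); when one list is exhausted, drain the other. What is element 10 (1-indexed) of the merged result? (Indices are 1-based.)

merged[10] = 17

[i=1,j=1] A[i]=7>B[j]=0 take 0 → j++
[i=1,j=2] A[i]=7>B[j]=1 take 1 → j++
[i=1,j=3] A[i]=7<=B[j]=8 take 7 → i++
[i=2,j=3] A[i]=12>B[j]=8 take 8 → j++
[i=2,j=4] A[i]=12>B[j]=9 take 9 → j++
[i=2,j=5] A[i]=12<=B[j]=14 take 12 → i++
[i=3,j=5] A[i]=13<=B[j]=14 take 13 → i++
[i=4,j=5] A[i]=17>B[j]=14 take 14 → j++
[i=4,j=6] A[i]=17<=B[j]=17 take 17 → i++
[i=5,j=6] A[i]=37>B[j]=17 take 17 → j++
[i=5,j=7] A[i]=37>B[j]=19 take 19 → j++
[i=5,j=8] A[i]=37>B[j]=21 take 21 → j++
[i=5,j=9] A[i]=37>B[j]=24 take 24 → j++
[i=5,j=10] A[i]=37<=B[j]=37 take 37 → i++
[i=6,j=10] A done, take B[j]=37 → j++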